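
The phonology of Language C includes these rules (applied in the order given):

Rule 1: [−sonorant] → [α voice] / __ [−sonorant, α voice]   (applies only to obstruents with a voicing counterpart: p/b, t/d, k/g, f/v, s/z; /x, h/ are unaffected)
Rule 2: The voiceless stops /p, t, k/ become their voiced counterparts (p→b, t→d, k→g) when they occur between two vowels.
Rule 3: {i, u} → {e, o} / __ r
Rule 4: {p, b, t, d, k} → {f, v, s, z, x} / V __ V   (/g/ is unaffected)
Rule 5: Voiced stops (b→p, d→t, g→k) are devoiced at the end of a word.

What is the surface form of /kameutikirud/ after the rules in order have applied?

Rule 1 (regressive voicing assimilation): no segment meets the environment; /kameutikirud/ is unchanged.
Rule 2 (intervocalic voicing): /t/ is a voiceless stop between vowels /u/ and /i/, so it voices to [d]. /k/ is a voiceless stop between vowels /i/ and /i/, so it voices to [g]. /kameutikirud/ → kameudigirud.
Rule 3 (pre-rhotic lowering): /i/ is a high vowel immediately before /r/, so it lowers to [e]. /kameudigirud/ → kameudigerud.
Rule 4 (intervocalic spirantization): /d/ is a stop between vowels /u/ and /i/, so it spirantizes to the fricative [z]. /kameudigerud/ → kameuzigerud.
Rule 5 (final devoicing): /d/ is a voiced stop in word-final position, so it devoices to [t]. /kameuzigerud/ → kameuzigerut.

kameuzigerut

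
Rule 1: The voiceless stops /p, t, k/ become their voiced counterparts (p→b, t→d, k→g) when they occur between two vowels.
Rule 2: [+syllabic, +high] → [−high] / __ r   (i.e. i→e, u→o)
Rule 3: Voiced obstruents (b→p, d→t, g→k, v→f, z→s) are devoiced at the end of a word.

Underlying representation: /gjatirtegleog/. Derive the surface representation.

gjadertegleok

Rule 1 (intervocalic voicing): /t/ is a voiceless stop between vowels /a/ and /i/, so it voices to [d]. /gjatirtegleog/ → gjadirtegleog.
Rule 2 (pre-rhotic lowering): /i/ is a high vowel immediately before /r/, so it lowers to [e]. /gjadirtegleog/ → gjadertegleog.
Rule 3 (final devoicing): /g/ is a voiced obstruent in word-final position, so it devoices to [k]. /gjadertegleog/ → gjadertegleok.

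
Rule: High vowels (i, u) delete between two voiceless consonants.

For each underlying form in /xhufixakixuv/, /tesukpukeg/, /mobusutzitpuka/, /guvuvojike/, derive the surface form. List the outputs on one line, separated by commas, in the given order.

xhfxakxuv, teskpkeg, mobustzitpka, guvuvojike

/xhufixakixuv/: /u/ is a high vowel flanked by voiceless consonants /h/ and /f/, so it deletes. /i/ is a high vowel flanked by voiceless consonants /f/ and /x/, so it deletes. /i/ is a high vowel flanked by voiceless consonants /k/ and /x/, so it deletes. → [xhfxakxuv].
/tesukpukeg/: /u/ is a high vowel flanked by voiceless consonants /s/ and /k/, so it deletes. /u/ is a high vowel flanked by voiceless consonants /p/ and /k/, so it deletes. → [teskpkeg].
/mobusutzitpuka/: /u/ is a high vowel flanked by voiceless consonants /s/ and /t/, so it deletes. /u/ is a high vowel flanked by voiceless consonants /p/ and /k/, so it deletes. → [mobustzitpka].
/guvuvojike/: the rule's environment is not met; surfaces unchanged as [guvuvojike].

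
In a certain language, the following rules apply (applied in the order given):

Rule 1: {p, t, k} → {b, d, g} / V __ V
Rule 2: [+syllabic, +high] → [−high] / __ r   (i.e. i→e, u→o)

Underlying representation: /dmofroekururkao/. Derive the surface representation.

Rule 1 (intervocalic voicing): /k/ is a voiceless stop between vowels /e/ and /u/, so it voices to [g]. /dmofroekururkao/ → dmofroegururkao.
Rule 2 (pre-rhotic lowering): /u/ is a high vowel immediately before /r/, so it lowers to [o]. /u/ is a high vowel immediately before /r/, so it lowers to [o]. /dmofroegururkao/ → dmofroegororkao.

dmofroegororkao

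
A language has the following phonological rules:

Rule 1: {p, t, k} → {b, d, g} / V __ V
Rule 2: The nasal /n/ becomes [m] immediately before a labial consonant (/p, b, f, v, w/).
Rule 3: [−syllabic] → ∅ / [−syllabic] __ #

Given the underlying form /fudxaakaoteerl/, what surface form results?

fudxaagaodeer

Rule 1 (intervocalic voicing): /k/ is a voiceless stop between vowels /a/ and /a/, so it voices to [g]. /t/ is a voiceless stop between vowels /o/ and /e/, so it voices to [d]. /fudxaakaoteerl/ → fudxaagaodeerl.
Rule 2 (nasal place assimilation): no segment meets the environment; /fudxaagaodeerl/ is unchanged.
Rule 3 (final cluster simplification): /l/ is the second consonant of a word-final cluster /rl/, so it deletes. /fudxaagaodeerl/ → fudxaagaodeer.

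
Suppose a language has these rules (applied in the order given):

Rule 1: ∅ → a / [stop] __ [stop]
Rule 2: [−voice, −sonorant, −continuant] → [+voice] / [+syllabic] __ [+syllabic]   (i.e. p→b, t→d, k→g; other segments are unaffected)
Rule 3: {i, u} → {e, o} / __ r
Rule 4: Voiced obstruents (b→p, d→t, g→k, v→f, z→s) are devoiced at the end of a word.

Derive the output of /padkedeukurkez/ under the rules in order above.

padagedeugorkes

Rule 1 (stop-cluster a-epenthesis): /d/ and /k/ form a stop–stop cluster, so [a] is inserted between them. /padkedeukurkez/ → padakedeukurkez.
Rule 2 (intervocalic voicing): /k/ is a voiceless stop between vowels /a/ and /e/, so it voices to [g]. /k/ is a voiceless stop between vowels /u/ and /u/, so it voices to [g]. /padakedeukurkez/ → padagedeugurkez.
Rule 3 (pre-rhotic lowering): /u/ is a high vowel immediately before /r/, so it lowers to [o]. /padagedeugurkez/ → padagedeugorkez.
Rule 4 (final devoicing): /z/ is a voiced obstruent in word-final position, so it devoices to [s]. /padagedeugorkez/ → padagedeugorkes.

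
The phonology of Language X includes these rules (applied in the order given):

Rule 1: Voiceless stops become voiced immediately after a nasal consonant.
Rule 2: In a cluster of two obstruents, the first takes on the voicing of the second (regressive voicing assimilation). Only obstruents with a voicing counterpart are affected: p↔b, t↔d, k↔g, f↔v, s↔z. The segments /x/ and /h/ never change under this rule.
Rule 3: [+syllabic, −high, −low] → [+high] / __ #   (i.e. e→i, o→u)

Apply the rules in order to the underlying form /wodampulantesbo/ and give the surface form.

wodambulandezbu

Rule 1 (post-nasal voicing): /p/ is a voiceless stop immediately after the nasal /m/, so it voices to [b]. /t/ is a voiceless stop immediately after the nasal /n/, so it voices to [d]. /wodampulantesbo/ → wodambulandesbo.
Rule 2 (regressive voicing assimilation): /s/ precedes the voiced obstruent /b/, so it voices to [z] by assimilation. /wodambulandesbo/ → wodambulandezbo.
Rule 3 (final vowel raising): /o/ is a mid vowel in word-final position, so it raises to [u]. /wodambulandezbo/ → wodambulandezbu.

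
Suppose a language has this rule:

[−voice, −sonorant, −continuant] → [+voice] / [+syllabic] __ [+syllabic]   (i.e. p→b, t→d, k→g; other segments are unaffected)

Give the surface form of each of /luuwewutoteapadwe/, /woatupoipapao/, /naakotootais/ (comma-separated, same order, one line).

/luuwewutoteapadwe/: /t/ is a voiceless stop between vowels /u/ and /o/, so it voices to [d]. /t/ is a voiceless stop between vowels /o/ and /e/, so it voices to [d]. /p/ is a voiceless stop between vowels /a/ and /a/, so it voices to [b]. → [luuwewudodeabadwe].
/woatupoipapao/: /t/ is a voiceless stop between vowels /a/ and /u/, so it voices to [d]. /p/ is a voiceless stop between vowels /u/ and /o/, so it voices to [b]. /p/ is a voiceless stop between vowels /i/ and /a/, so it voices to [b]. /p/ is a voiceless stop between vowels /a/ and /a/, so it voices to [b]. → [woaduboibabao].
/naakotootais/: /k/ is a voiceless stop between vowels /a/ and /o/, so it voices to [g]. /t/ is a voiceless stop between vowels /o/ and /o/, so it voices to [d]. /t/ is a voiceless stop between vowels /o/ and /a/, so it voices to [d]. → [naagodoodais].

luuwewudodeabadwe, woaduboibabao, naagodoodais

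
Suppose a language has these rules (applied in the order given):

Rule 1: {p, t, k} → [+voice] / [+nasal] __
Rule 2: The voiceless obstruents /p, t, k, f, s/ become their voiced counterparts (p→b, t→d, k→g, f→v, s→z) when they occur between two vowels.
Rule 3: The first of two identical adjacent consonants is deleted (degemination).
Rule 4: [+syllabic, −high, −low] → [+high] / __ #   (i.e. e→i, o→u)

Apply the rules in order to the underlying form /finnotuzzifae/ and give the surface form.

finoduzivai

Rule 1 (post-nasal voicing): no segment meets the environment; /finnotuzzifae/ is unchanged.
Rule 2 (intervocalic voicing): /t/ is a voiceless obstruent between vowels /o/ and /u/, so it voices to [d]. /f/ is a voiceless obstruent between vowels /i/ and /a/, so it voices to [v]. /finnotuzzifae/ → finnoduzzivae.
Rule 3 (degemination): /nn/ is a geminate; the first /n/ deletes. /zz/ is a geminate; the first /z/ deletes. /finnoduzzivae/ → finoduzivae.
Rule 4 (final vowel raising): /e/ is a mid vowel in word-final position, so it raises to [i]. /finoduzivae/ → finoduzivai.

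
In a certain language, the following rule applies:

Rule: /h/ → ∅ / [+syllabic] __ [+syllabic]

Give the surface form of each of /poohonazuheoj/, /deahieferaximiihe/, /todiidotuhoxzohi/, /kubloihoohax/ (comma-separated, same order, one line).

pooonazueoj, deaieferaximiie, todiidotuoxzoi, kubloiooax

/poohonazuheoj/: /h/ occurs between vowels /o/ and /o/, so it deletes. /h/ occurs between vowels /u/ and /e/, so it deletes. → [pooonazueoj].
/deahieferaximiihe/: /h/ occurs between vowels /a/ and /i/, so it deletes. /h/ occurs between vowels /i/ and /e/, so it deletes. → [deaieferaximiie].
/todiidotuhoxzohi/: /h/ occurs between vowels /u/ and /o/, so it deletes. /h/ occurs between vowels /o/ and /i/, so it deletes. → [todiidotuoxzoi].
/kubloihoohax/: /h/ occurs between vowels /i/ and /o/, so it deletes. /h/ occurs between vowels /o/ and /a/, so it deletes. → [kubloiooax].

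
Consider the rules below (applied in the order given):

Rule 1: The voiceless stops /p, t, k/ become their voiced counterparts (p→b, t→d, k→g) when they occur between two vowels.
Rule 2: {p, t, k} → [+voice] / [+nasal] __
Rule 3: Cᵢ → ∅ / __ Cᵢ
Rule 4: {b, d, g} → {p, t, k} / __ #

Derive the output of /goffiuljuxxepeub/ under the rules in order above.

gofiuljuxebeup

Rule 1 (intervocalic voicing): /p/ is a voiceless stop between vowels /e/ and /e/, so it voices to [b]. /goffiuljuxxepeub/ → goffiuljuxxebeub.
Rule 2 (post-nasal voicing): no segment meets the environment; /goffiuljuxxebeub/ is unchanged.
Rule 3 (degemination): /ff/ is a geminate; the first /f/ deletes. /xx/ is a geminate; the first /x/ deletes. /goffiuljuxxebeub/ → gofiuljuxebeub.
Rule 4 (final devoicing): /b/ is a voiced stop in word-final position, so it devoices to [p]. /gofiuljuxebeub/ → gofiuljuxebeup.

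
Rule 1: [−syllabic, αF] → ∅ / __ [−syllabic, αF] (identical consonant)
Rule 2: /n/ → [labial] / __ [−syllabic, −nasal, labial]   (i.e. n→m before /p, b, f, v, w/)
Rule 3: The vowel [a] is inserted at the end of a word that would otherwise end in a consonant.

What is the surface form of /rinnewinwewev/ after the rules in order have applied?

Rule 1 (degemination): /nn/ is a geminate; the first /n/ deletes. /rinnewinwewev/ → rinewinwewev.
Rule 2 (nasal place assimilation): /n/ precedes the labial consonant /w/, so it assimilates in place to [m]. /rinewinwewev/ → rinewimwewev.
Rule 3 (final a-epenthesis): the form ends in the consonant /v/, so [a] is inserted word-finally. /rinewimwewev/ → rinewimweweva.

rinewimweweva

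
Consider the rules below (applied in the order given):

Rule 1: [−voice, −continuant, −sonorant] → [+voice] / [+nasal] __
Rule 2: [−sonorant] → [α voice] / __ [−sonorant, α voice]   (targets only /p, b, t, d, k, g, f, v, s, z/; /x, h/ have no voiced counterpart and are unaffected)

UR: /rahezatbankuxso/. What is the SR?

rahezadbanguxso

Rule 1 (post-nasal voicing): /k/ is a voiceless stop immediately after the nasal /n/, so it voices to [g]. /rahezatbankuxso/ → rahezatbanguxso.
Rule 2 (regressive voicing assimilation): /t/ precedes the voiced obstruent /b/, so it voices to [d] by assimilation. /rahezatbanguxso/ → rahezadbanguxso.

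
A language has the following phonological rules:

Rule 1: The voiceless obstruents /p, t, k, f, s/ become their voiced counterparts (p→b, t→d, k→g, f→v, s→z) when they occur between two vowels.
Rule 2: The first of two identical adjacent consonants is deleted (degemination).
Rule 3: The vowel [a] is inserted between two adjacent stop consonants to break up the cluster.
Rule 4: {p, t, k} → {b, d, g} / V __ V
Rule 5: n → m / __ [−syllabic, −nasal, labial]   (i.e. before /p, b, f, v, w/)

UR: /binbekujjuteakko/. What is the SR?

bimbegujudeago

Rule 1 (intervocalic voicing): /k/ is a voiceless obstruent between vowels /e/ and /u/, so it voices to [g]. /t/ is a voiceless obstruent between vowels /u/ and /e/, so it voices to [d]. /binbekujjuteakko/ → binbegujjudeakko.
Rule 2 (degemination): /jj/ is a geminate; the first /j/ deletes. /kk/ is a geminate; the first /k/ deletes. /binbegujjudeakko/ → binbegujudeako.
Rule 3 (stop-cluster a-epenthesis): no segment meets the environment; /binbegujudeako/ is unchanged.
Rule 4 (intervocalic voicing): /k/ is a voiceless stop between vowels /a/ and /o/, so it voices to [g]. /binbegujudeako/ → binbegujudeago.
Rule 5 (nasal place assimilation): /n/ precedes the labial consonant /b/, so it assimilates in place to [m]. /binbegujudeago/ → bimbegujudeago.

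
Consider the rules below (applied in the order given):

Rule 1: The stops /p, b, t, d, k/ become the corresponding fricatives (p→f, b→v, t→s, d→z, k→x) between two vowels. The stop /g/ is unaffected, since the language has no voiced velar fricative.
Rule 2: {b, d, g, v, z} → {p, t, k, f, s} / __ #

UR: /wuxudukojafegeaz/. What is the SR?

wuxuzuxojafegeas

Rule 1 (intervocalic spirantization): /d/ is a stop between vowels /u/ and /u/, so it spirantizes to the fricative [z]. /k/ is a stop between vowels /u/ and /o/, so it spirantizes to the fricative [x]. /wuxudukojafegeaz/ → wuxuzuxojafegeaz.
Rule 2 (final devoicing): /z/ is a voiced obstruent in word-final position, so it devoices to [s]. /wuxuzuxojafegeaz/ → wuxuzuxojafegeas.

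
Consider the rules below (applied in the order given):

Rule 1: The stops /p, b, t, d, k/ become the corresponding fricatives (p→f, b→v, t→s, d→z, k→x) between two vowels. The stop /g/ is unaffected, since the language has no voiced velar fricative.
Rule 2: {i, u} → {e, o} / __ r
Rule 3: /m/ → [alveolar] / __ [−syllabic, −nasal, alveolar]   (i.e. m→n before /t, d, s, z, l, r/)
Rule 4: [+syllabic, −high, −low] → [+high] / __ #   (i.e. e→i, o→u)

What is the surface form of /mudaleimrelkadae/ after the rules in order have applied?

muzaleinrelkazai

Rule 1 (intervocalic spirantization): /d/ is a stop between vowels /u/ and /a/, so it spirantizes to the fricative [z]. /d/ is a stop between vowels /a/ and /a/, so it spirantizes to the fricative [z]. /mudaleimrelkadae/ → muzaleimrelkazae.
Rule 2 (pre-rhotic lowering): no segment meets the environment; /muzaleimrelkazae/ is unchanged.
Rule 3 (nasal place assimilation): /m/ precedes the alveolar consonant /r/, so it assimilates in place to [n]. /muzaleimrelkazae/ → muzaleinrelkazae.
Rule 4 (final vowel raising): /e/ is a mid vowel in word-final position, so it raises to [i]. /muzaleinrelkazae/ → muzaleinrelkazai.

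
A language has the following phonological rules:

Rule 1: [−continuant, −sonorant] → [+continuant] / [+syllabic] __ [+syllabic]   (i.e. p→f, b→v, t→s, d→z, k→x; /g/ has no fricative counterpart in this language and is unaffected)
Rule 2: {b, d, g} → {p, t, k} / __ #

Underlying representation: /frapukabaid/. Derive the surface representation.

frafuxavait

Rule 1 (intervocalic spirantization): /p/ is a stop between vowels /a/ and /u/, so it spirantizes to the fricative [f]. /k/ is a stop between vowels /u/ and /a/, so it spirantizes to the fricative [x]. /b/ is a stop between vowels /a/ and /a/, so it spirantizes to the fricative [v]. /frapukabaid/ → frafuxavaid.
Rule 2 (final devoicing): /d/ is a voiced stop in word-final position, so it devoices to [t]. /frafuxavaid/ → frafuxavait.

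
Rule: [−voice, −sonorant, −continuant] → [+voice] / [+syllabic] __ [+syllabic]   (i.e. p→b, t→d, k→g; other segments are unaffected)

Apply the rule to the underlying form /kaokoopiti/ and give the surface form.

Scanning /kaokoopiti/: /k/ at position 1 is not in the conditioning environment; /k/ is a voiceless stop between vowels /o/ and /o/, so it voices to [g]; /p/ is a voiceless stop between vowels /o/ and /i/, so it voices to [b]; /t/ is a voiceless stop between vowels /i/ and /i/, so it voices to [d].
Result: [kaogoobidi].

kaogoobidi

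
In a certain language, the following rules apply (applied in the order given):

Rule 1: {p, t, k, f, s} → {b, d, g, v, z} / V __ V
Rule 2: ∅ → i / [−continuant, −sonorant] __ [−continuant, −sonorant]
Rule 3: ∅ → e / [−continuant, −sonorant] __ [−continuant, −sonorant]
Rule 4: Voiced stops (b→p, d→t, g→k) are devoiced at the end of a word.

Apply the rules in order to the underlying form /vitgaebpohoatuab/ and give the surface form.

Rule 1 (intervocalic voicing): /t/ is a voiceless obstruent between vowels /a/ and /u/, so it voices to [d]. /vitgaebpohoatuab/ → vitgaebpohoaduab.
Rule 2 (stop-cluster i-epenthesis): /t/ and /g/ form a stop–stop cluster, so [i] is inserted between them. /b/ and /p/ form a stop–stop cluster, so [i] is inserted between them. /vitgaebpohoaduab/ → vitigaebipohoaduab.
Rule 3 (stop-cluster e-epenthesis): no segment meets the environment; /vitigaebipohoaduab/ is unchanged.
Rule 4 (final devoicing): /b/ is a voiced stop in word-final position, so it devoices to [p]. /vitigaebipohoaduab/ → vitigaebipohoaduap.

vitigaebipohoaduap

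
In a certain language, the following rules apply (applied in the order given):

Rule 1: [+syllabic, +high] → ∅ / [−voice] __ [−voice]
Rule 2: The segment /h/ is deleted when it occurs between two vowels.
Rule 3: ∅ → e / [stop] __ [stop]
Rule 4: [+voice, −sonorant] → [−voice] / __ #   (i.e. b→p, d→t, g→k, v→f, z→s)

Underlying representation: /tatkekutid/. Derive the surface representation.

tatekeketit

Rule 1 (high vowel syncope): /u/ is a high vowel flanked by voiceless consonants /k/ and /t/, so it deletes. /tatkekutid/ → tatkektid.
Rule 2 (intervocalic h-deletion): no segment meets the environment; /tatkektid/ is unchanged.
Rule 3 (stop-cluster e-epenthesis): /t/ and /k/ form a stop–stop cluster, so [e] is inserted between them. /k/ and /t/ form a stop–stop cluster, so [e] is inserted between them. /tatkektid/ → tatekeketid.
Rule 4 (final devoicing): /d/ is a voiced obstruent in word-final position, so it devoices to [t]. /tatekeketid/ → tatekeketit.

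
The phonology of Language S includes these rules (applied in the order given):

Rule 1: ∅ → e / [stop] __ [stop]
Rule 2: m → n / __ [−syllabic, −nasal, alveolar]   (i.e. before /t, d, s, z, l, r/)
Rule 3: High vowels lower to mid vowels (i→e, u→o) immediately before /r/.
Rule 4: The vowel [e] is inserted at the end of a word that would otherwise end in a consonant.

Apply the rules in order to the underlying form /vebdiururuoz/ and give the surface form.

vebediororuoze

Rule 1 (stop-cluster e-epenthesis): /b/ and /d/ form a stop–stop cluster, so [e] is inserted between them. /vebdiururuoz/ → vebediururuoz.
Rule 2 (nasal place assimilation): no segment meets the environment; /vebediururuoz/ is unchanged.
Rule 3 (pre-rhotic lowering): /u/ is a high vowel immediately before /r/, so it lowers to [o]. /u/ is a high vowel immediately before /r/, so it lowers to [o]. /vebediururuoz/ → vebediororuoz.
Rule 4 (final e-epenthesis): the form ends in the consonant /z/, so [e] is inserted word-finally. /vebediororuoz/ → vebediororuoze.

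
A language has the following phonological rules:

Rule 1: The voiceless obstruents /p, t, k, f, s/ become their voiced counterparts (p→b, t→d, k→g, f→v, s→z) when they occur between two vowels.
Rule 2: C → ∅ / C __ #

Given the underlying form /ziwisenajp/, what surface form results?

ziwizenaj

Rule 1 (intervocalic voicing): /s/ is a voiceless obstruent between vowels /i/ and /e/, so it voices to [z]. /ziwisenajp/ → ziwizenajp.
Rule 2 (final cluster simplification): /p/ is the second consonant of a word-final cluster /jp/, so it deletes. /ziwizenajp/ → ziwizenaj.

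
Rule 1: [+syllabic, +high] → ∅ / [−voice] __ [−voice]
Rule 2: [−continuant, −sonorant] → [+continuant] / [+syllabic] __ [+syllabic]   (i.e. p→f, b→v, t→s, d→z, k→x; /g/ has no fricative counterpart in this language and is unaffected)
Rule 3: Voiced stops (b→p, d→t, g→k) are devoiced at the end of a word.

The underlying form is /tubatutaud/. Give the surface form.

Rule 1 (high vowel syncope): /u/ is a high vowel flanked by voiceless consonants /t/ and /t/, so it deletes. /tubatutaud/ → tubattaud.
Rule 2 (intervocalic spirantization): /b/ is a stop between vowels /u/ and /a/, so it spirantizes to the fricative [v]. /tubattaud/ → tuvattaud.
Rule 3 (final devoicing): /d/ is a voiced stop in word-final position, so it devoices to [t]. /tuvattaud/ → tuvattaut.

tuvattaut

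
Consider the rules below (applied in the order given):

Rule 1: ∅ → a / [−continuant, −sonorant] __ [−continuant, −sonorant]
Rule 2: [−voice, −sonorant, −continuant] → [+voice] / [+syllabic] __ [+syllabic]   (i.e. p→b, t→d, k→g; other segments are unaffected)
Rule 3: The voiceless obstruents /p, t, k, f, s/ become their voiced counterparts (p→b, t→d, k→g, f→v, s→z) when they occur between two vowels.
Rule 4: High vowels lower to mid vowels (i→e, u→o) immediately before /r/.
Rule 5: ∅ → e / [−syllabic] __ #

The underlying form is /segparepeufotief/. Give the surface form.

Rule 1 (stop-cluster a-epenthesis): /g/ and /p/ form a stop–stop cluster, so [a] is inserted between them. /segparepeufotief/ → segaparepeufotief.
Rule 2 (intervocalic voicing): /p/ is a voiceless stop between vowels /a/ and /a/, so it voices to [b]. /p/ is a voiceless stop between vowels /e/ and /e/, so it voices to [b]. /t/ is a voiceless stop between vowels /o/ and /i/, so it voices to [d]. /segaparepeufotief/ → segabarebeufodief.
Rule 3 (intervocalic voicing): /f/ is a voiceless obstruent between vowels /u/ and /o/, so it voices to [v]. /segabarebeufodief/ → segabarebeuvodief.
Rule 4 (pre-rhotic lowering): no segment meets the environment; /segabarebeuvodief/ is unchanged.
Rule 5 (final e-epenthesis): the form ends in the consonant /f/, so [e] is inserted word-finally. /segabarebeuvodief/ → segabarebeuvodiefe.

segabarebeuvodiefe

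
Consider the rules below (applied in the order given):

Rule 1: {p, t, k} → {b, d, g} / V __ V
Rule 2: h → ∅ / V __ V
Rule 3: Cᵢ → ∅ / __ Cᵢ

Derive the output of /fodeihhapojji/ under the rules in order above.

fodeihaboji

Rule 1 (intervocalic voicing): /p/ is a voiceless stop between vowels /a/ and /o/, so it voices to [b]. /fodeihhapojji/ → fodeihhabojji.
Rule 2 (intervocalic h-deletion): no segment meets the environment; /fodeihhabojji/ is unchanged.
Rule 3 (degemination): /hh/ is a geminate; the first /h/ deletes. /jj/ is a geminate; the first /j/ deletes. /fodeihhabojji/ → fodeihaboji.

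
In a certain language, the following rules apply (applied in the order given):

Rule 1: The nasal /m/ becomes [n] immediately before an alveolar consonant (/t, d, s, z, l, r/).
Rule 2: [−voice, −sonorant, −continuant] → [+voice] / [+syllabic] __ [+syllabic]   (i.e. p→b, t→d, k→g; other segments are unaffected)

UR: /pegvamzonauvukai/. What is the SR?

Rule 1 (nasal place assimilation): /m/ precedes the alveolar consonant /z/, so it assimilates in place to [n]. /pegvamzonauvukai/ → pegvanzonauvukai.
Rule 2 (intervocalic voicing): /k/ is a voiceless stop between vowels /u/ and /a/, so it voices to [g]. /pegvanzonauvukai/ → pegvanzonauvugai.

pegvanzonauvugai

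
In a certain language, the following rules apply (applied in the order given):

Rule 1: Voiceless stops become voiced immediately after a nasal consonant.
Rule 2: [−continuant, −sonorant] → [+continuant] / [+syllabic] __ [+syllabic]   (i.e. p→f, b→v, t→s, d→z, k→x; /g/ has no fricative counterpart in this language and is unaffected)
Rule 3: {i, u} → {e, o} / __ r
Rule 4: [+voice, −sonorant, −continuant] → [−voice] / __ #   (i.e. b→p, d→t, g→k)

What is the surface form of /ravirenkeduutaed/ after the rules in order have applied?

raverengezuusaet

Rule 1 (post-nasal voicing): /k/ is a voiceless stop immediately after the nasal /n/, so it voices to [g]. /ravirenkeduutaed/ → ravirengeduutaed.
Rule 2 (intervocalic spirantization): /d/ is a stop between vowels /e/ and /u/, so it spirantizes to the fricative [z]. /t/ is a stop between vowels /u/ and /a/, so it spirantizes to the fricative [s]. /ravirengeduutaed/ → ravirengezuusaed.
Rule 3 (pre-rhotic lowering): /i/ is a high vowel immediately before /r/, so it lowers to [e]. /ravirengezuusaed/ → raverengezuusaed.
Rule 4 (final devoicing): /d/ is a voiced stop in word-final position, so it devoices to [t]. /raverengezuusaed/ → raverengezuusaet.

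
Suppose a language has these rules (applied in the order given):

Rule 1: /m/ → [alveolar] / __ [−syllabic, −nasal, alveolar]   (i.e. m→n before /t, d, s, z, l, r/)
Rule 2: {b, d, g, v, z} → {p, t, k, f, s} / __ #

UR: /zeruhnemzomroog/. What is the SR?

Rule 1 (nasal place assimilation): /m/ precedes the alveolar consonant /z/, so it assimilates in place to [n]. /m/ precedes the alveolar consonant /r/, so it assimilates in place to [n]. /zeruhnemzomroog/ → zeruhnenzonroog.
Rule 2 (final devoicing): /g/ is a voiced obstruent in word-final position, so it devoices to [k]. /zeruhnenzonroog/ → zeruhnenzonrook.

zeruhnenzonrook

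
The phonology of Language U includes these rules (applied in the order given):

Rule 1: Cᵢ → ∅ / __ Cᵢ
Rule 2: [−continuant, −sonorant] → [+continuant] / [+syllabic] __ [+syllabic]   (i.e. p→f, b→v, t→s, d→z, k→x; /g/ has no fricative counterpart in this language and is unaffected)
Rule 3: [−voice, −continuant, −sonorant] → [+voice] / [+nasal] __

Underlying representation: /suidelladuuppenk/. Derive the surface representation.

Rule 1 (degemination): /ll/ is a geminate; the first /l/ deletes. /pp/ is a geminate; the first /p/ deletes. /suidelladuuppenk/ → suideladuupenk.
Rule 2 (intervocalic spirantization): /d/ is a stop between vowels /i/ and /e/, so it spirantizes to the fricative [z]. /d/ is a stop between vowels /a/ and /u/, so it spirantizes to the fricative [z]. /p/ is a stop between vowels /u/ and /e/, so it spirantizes to the fricative [f]. /suideladuupenk/ → suizelazuufenk.
Rule 3 (post-nasal voicing): /k/ is a voiceless stop immediately after the nasal /n/, so it voices to [g]. /suizelazuufenk/ → suizelazuufeng.

suizelazuufeng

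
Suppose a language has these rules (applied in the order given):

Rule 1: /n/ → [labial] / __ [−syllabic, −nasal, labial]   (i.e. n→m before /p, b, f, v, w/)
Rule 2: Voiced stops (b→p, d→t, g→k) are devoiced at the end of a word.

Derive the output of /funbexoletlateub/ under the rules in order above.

Rule 1 (nasal place assimilation): /n/ precedes the labial consonant /b/, so it assimilates in place to [m]. /funbexoletlateub/ → fumbexoletlateub.
Rule 2 (final devoicing): /b/ is a voiced stop in word-final position, so it devoices to [p]. /fumbexoletlateub/ → fumbexoletlateup.

fumbexoletlateup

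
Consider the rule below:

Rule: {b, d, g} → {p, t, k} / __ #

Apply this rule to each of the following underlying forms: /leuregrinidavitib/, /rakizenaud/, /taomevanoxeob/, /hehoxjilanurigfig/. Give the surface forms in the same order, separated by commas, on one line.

/leuregrinidavitib/: /b/ is a voiced stop in word-final position, so it devoices to [p]. → [leuregrinidavitip].
/rakizenaud/: /d/ is a voiced stop in word-final position, so it devoices to [t]. → [rakizenaut].
/taomevanoxeob/: /b/ is a voiced stop in word-final position, so it devoices to [p]. → [taomevanoxeop].
/hehoxjilanurigfig/: /g/ is a voiced stop in word-final position, so it devoices to [k]. → [hehoxjilanurigfik].

leuregrinidavitip, rakizenaut, taomevanoxeop, hehoxjilanurigfik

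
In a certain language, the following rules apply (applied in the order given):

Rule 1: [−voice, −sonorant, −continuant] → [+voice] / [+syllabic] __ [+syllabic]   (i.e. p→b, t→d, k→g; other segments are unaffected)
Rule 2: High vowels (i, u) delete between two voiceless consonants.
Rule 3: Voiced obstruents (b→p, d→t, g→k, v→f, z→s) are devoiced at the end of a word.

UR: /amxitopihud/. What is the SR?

Rule 1 (intervocalic voicing): /t/ is a voiceless stop between vowels /i/ and /o/, so it voices to [d]. /p/ is a voiceless stop between vowels /o/ and /i/, so it voices to [b]. /amxitopihud/ → amxidobihud.
Rule 2 (high vowel syncope): no segment meets the environment; /amxidobihud/ is unchanged.
Rule 3 (final devoicing): /d/ is a voiced obstruent in word-final position, so it devoices to [t]. /amxidobihud/ → amxidobihut.

amxidobihut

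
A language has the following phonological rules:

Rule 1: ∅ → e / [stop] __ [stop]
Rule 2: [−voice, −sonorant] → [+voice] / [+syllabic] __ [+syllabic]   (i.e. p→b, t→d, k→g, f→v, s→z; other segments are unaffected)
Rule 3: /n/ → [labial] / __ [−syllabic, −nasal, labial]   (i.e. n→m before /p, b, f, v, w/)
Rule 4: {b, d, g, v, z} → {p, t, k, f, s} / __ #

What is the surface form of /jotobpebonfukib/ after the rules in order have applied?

jodobebebomfugip

Rule 1 (stop-cluster e-epenthesis): /b/ and /p/ form a stop–stop cluster, so [e] is inserted between them. /jotobpebonfukib/ → jotobepebonfukib.
Rule 2 (intervocalic voicing): /t/ is a voiceless obstruent between vowels /o/ and /o/, so it voices to [d]. /p/ is a voiceless obstruent between vowels /e/ and /e/, so it voices to [b]. /k/ is a voiceless obstruent between vowels /u/ and /i/, so it voices to [g]. /jotobepebonfukib/ → jodobebebonfugib.
Rule 3 (nasal place assimilation): /n/ precedes the labial consonant /f/, so it assimilates in place to [m]. /jodobebebonfugib/ → jodobebebomfugib.
Rule 4 (final devoicing): /b/ is a voiced obstruent in word-final position, so it devoices to [p]. /jodobebebomfugib/ → jodobebebomfugip.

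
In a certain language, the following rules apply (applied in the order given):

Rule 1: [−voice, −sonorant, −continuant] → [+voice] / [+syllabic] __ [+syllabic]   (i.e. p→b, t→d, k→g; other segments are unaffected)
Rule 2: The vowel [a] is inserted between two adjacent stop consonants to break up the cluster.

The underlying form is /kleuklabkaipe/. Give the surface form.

kleuklabakaibe

Rule 1 (intervocalic voicing): /p/ is a voiceless stop between vowels /i/ and /e/, so it voices to [b]. /kleuklabkaipe/ → kleuklabkaibe.
Rule 2 (stop-cluster a-epenthesis): /b/ and /k/ form a stop–stop cluster, so [a] is inserted between them. /kleuklabkaibe/ → kleuklabakaibe.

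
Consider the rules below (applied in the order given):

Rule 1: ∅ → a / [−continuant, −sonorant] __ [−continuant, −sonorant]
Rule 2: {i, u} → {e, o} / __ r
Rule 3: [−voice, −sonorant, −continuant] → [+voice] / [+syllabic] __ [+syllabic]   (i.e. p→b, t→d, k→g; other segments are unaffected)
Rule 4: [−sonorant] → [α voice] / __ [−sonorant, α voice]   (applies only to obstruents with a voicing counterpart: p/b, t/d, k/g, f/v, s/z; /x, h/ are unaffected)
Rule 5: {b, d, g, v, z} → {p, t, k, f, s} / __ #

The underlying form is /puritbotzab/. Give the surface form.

poridabodzap

Rule 1 (stop-cluster a-epenthesis): /t/ and /b/ form a stop–stop cluster, so [a] is inserted between them. /puritbotzab/ → puritabotzab.
Rule 2 (pre-rhotic lowering): /u/ is a high vowel immediately before /r/, so it lowers to [o]. /puritabotzab/ → poritabotzab.
Rule 3 (intervocalic voicing): /t/ is a voiceless stop between vowels /i/ and /a/, so it voices to [d]. /poritabotzab/ → poridabotzab.
Rule 4 (regressive voicing assimilation): /t/ precedes the voiced obstruent /z/, so it voices to [d] by assimilation. /poridabotzab/ → poridabodzab.
Rule 5 (final devoicing): /b/ is a voiced obstruent in word-final position, so it devoices to [p]. /poridabodzab/ → poridabodzap.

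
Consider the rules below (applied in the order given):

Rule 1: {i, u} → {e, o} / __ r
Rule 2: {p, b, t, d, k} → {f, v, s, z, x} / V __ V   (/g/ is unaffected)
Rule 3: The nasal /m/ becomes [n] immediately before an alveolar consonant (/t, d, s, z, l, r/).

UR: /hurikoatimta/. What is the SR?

horixoasinta

Rule 1 (pre-rhotic lowering): /u/ is a high vowel immediately before /r/, so it lowers to [o]. /hurikoatimta/ → horikoatimta.
Rule 2 (intervocalic spirantization): /k/ is a stop between vowels /i/ and /o/, so it spirantizes to the fricative [x]. /t/ is a stop between vowels /a/ and /i/, so it spirantizes to the fricative [s]. /horikoatimta/ → horixoasimta.
Rule 3 (nasal place assimilation): /m/ precedes the alveolar consonant /t/, so it assimilates in place to [n]. /horixoasimta/ → horixoasinta.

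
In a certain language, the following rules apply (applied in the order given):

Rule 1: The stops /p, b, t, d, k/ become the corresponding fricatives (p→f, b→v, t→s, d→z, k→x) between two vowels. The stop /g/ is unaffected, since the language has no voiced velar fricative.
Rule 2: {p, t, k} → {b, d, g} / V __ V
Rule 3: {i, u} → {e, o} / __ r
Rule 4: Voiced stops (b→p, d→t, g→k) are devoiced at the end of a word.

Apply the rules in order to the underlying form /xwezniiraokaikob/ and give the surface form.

Rule 1 (intervocalic spirantization): /k/ is a stop between vowels /o/ and /a/, so it spirantizes to the fricative [x]. /k/ is a stop between vowels /i/ and /o/, so it spirantizes to the fricative [x]. /xwezniiraokaikob/ → xwezniiraoxaixob.
Rule 2 (intervocalic voicing): no segment meets the environment; /xwezniiraoxaixob/ is unchanged.
Rule 3 (pre-rhotic lowering): /i/ is a high vowel immediately before /r/, so it lowers to [e]. /xwezniiraoxaixob/ → xweznieraoxaixob.
Rule 4 (final devoicing): /b/ is a voiced stop in word-final position, so it devoices to [p]. /xweznieraoxaixob/ → xweznieraoxaixop.

xweznieraoxaixop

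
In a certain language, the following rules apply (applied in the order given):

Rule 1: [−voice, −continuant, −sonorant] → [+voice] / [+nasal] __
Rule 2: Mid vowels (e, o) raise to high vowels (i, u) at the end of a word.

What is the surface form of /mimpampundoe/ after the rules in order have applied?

Rule 1 (post-nasal voicing): /p/ is a voiceless stop immediately after the nasal /m/, so it voices to [b]. /p/ is a voiceless stop immediately after the nasal /m/, so it voices to [b]. /mimpampundoe/ → mimbambundoe.
Rule 2 (final vowel raising): /e/ is a mid vowel in word-final position, so it raises to [i]. /mimbambundoe/ → mimbambundoi.

mimbambundoi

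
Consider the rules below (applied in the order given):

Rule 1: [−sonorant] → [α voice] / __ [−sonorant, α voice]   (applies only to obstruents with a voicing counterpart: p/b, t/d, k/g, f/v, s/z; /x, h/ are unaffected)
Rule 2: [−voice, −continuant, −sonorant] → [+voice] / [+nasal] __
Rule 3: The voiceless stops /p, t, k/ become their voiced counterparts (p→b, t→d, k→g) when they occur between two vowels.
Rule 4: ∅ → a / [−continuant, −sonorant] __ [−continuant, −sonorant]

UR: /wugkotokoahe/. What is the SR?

wukakodogoahe

Rule 1 (regressive voicing assimilation): /g/ precedes the voiceless obstruent /k/, so it devoices to [k] by assimilation. /wugkotokoahe/ → wukkotokoahe.
Rule 2 (post-nasal voicing): no segment meets the environment; /wukkotokoahe/ is unchanged.
Rule 3 (intervocalic voicing): /t/ is a voiceless stop between vowels /o/ and /o/, so it voices to [d]. /k/ is a voiceless stop between vowels /o/ and /o/, so it voices to [g]. /wukkotokoahe/ → wukkodogoahe.
Rule 4 (stop-cluster a-epenthesis): /k/ and /k/ form a stop–stop cluster, so [a] is inserted between them. /wukkodogoahe/ → wukakodogoahe.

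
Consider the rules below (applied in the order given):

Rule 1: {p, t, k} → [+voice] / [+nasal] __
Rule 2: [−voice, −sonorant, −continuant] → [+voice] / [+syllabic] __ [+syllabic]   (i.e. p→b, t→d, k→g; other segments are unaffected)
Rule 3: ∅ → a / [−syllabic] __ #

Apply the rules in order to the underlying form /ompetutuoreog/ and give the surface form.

ombeduduoreoga

Rule 1 (post-nasal voicing): /p/ is a voiceless stop immediately after the nasal /m/, so it voices to [b]. /ompetutuoreog/ → ombetutuoreog.
Rule 2 (intervocalic voicing): /t/ is a voiceless stop between vowels /e/ and /u/, so it voices to [d]. /t/ is a voiceless stop between vowels /u/ and /u/, so it voices to [d]. /ombetutuoreog/ → ombeduduoreog.
Rule 3 (final a-epenthesis): the form ends in the consonant /g/, so [a] is inserted word-finally. /ombeduduoreog/ → ombeduduoreoga.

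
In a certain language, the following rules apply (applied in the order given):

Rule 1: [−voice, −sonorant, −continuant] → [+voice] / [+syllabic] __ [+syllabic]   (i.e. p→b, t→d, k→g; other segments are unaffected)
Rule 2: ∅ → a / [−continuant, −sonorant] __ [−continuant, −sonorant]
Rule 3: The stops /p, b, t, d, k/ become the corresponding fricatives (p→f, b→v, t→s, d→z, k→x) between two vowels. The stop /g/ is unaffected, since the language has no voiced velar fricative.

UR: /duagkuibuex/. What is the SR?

duagaxuivuex

Rule 1 (intervocalic voicing): no segment meets the environment; /duagkuibuex/ is unchanged.
Rule 2 (stop-cluster a-epenthesis): /g/ and /k/ form a stop–stop cluster, so [a] is inserted between them. /duagkuibuex/ → duagakuibuex.
Rule 3 (intervocalic spirantization): /k/ is a stop between vowels /a/ and /u/, so it spirantizes to the fricative [x]. /b/ is a stop between vowels /i/ and /u/, so it spirantizes to the fricative [v]. /duagakuibuex/ → duagaxuivuex.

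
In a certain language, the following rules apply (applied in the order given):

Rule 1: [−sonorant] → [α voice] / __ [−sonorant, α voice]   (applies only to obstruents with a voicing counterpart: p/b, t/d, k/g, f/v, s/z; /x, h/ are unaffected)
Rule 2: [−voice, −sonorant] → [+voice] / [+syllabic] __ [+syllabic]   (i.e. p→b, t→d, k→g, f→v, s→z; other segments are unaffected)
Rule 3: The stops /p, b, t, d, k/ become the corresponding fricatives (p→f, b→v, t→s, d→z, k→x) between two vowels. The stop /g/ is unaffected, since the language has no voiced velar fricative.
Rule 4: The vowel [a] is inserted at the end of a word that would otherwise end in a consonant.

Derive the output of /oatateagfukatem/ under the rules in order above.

Rule 1 (regressive voicing assimilation): /g/ precedes the voiceless obstruent /f/, so it devoices to [k] by assimilation. /oatateagfukatem/ → oatateakfukatem.
Rule 2 (intervocalic voicing): /t/ is a voiceless obstruent between vowels /a/ and /a/, so it voices to [d]. /t/ is a voiceless obstruent between vowels /a/ and /e/, so it voices to [d]. /k/ is a voiceless obstruent between vowels /u/ and /a/, so it voices to [g]. /t/ is a voiceless obstruent between vowels /a/ and /e/, so it voices to [d]. /oatateakfukatem/ → oadadeakfugadem.
Rule 3 (intervocalic spirantization): /d/ is a stop between vowels /a/ and /a/, so it spirantizes to the fricative [z]. /d/ is a stop between vowels /a/ and /e/, so it spirantizes to the fricative [z]. /d/ is a stop between vowels /a/ and /e/, so it spirantizes to the fricative [z]. /oadadeakfugadem/ → oazazeakfugazem.
Rule 4 (final a-epenthesis): the form ends in the consonant /m/, so [a] is inserted word-finally. /oazazeakfugazem/ → oazazeakfugazema.

oazazeakfugazema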